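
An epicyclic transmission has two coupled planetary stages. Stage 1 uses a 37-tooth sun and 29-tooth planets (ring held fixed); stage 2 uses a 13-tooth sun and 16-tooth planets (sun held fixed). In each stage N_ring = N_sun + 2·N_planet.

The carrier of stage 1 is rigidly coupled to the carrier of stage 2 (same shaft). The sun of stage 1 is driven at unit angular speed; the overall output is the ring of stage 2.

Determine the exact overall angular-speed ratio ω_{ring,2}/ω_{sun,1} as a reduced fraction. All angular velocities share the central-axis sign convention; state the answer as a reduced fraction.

1073/2970

Stage 1: N_ring = 37 + 2·29 = 95
Stage 1: 37(ω_s−ω_c) = −95(ω_r−ω_c),  ω_r=0, ω_s=1
Stage 1: 37(1−ω_c) = −95(0−ω_c)  ⇒  132ω_c = 37  ⇒  ω_c = 37/132
  ⇒ ω_c¹/ω_s¹ = 37/132
Stage 2: N_ring = 13 + 2·16 = 45
Stage 2: 13(ω_s−ω_c) = −45(ω_r−ω_c),  ω_s=0, ω_c=1
Stage 2: ω_r = 1 − (13/45)(0−1) = 58/45
  ⇒ ω_r²/ω_c² = 58/45
Coupling ω_c² = ω_c¹ ⇒ overall = 37/132 × 58/45 = 1073/2970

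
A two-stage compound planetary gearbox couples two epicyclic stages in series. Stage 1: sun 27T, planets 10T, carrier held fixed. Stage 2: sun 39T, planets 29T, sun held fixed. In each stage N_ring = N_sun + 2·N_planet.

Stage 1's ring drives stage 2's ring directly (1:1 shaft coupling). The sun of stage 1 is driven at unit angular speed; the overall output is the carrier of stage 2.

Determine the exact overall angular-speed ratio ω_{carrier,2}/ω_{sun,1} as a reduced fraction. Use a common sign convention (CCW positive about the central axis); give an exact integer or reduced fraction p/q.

Stage 1: N_ring = 27 + 2·10 = 47
Stage 1: 27(ω_s−ω_c) = −47(ω_r−ω_c),  ω_c=0, ω_s=1
Stage 1: ω_r = 0 − (27/47)(1−0) = -27/47
  ⇒ ω_r¹/ω_s¹ = -27/47
Stage 2: N_ring = 39 + 2·29 = 97
Stage 2: 39(ω_s−ω_c) = −97(ω_r−ω_c),  ω_s=0, ω_r=1
Stage 2: 39(0−ω_c) = −97(1−ω_c)  ⇒  136ω_c = 97  ⇒  ω_c = 97/136
  ⇒ ω_c²/ω_r² = 97/136
Coupling ω_r² = ω_r¹ ⇒ overall = -27/47 × 97/136 = -2619/6392

-2619/6392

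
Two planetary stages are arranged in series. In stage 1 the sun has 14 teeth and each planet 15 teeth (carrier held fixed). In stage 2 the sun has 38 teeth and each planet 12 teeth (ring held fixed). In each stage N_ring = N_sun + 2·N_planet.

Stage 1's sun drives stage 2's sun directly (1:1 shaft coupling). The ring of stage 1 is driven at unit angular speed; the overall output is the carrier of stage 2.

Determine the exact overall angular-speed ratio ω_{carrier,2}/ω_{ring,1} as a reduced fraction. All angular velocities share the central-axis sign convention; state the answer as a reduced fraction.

-209/175

Stage 1: N_ring = 14 + 2·15 = 44
Stage 1: 14(ω_s−ω_c) = −44(ω_r−ω_c),  ω_c=0, ω_r=1
Stage 1: ω_s = 0 − (44/14)(1−0) = -22/7
  ⇒ ω_s¹/ω_r¹ = -22/7
Stage 2: N_ring = 38 + 2·12 = 62
Stage 2: 38(ω_s−ω_c) = −62(ω_r−ω_c),  ω_r=0, ω_s=1
Stage 2: 38(1−ω_c) = −62(0−ω_c)  ⇒  100ω_c = 38  ⇒  ω_c = 19/50
  ⇒ ω_c²/ω_s² = 19/50
Coupling ω_s² = ω_s¹ ⇒ overall = -22/7 × 19/50 = -209/175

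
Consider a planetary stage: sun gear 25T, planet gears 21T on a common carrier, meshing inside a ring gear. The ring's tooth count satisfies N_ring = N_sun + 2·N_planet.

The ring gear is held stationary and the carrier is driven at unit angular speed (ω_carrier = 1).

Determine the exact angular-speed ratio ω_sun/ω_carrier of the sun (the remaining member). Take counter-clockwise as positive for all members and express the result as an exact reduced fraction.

N_ring = 25 + 2·21 = 67
25(ω_s−ω_c) = −67(ω_r−ω_c),  ω_r=0, ω_c=1
ω_s = 1 − (67/25)(0−1) = 92/25
ω_s/ω_c = 92/25

92/25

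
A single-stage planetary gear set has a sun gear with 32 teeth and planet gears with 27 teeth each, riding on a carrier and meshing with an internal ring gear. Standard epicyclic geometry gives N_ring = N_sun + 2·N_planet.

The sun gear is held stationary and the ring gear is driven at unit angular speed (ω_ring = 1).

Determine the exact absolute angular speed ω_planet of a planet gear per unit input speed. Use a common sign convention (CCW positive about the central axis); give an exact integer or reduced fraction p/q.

43/27

N_ring = 32 + 2·27 = 86
32(ω_s−ω_c) = −86(ω_r−ω_c),  ω_s=0, ω_r=1
32(0−ω_c) = −86(1−ω_c)  ⇒  118ω_c = 86  ⇒  ω_c = 43/59
sun–planet: 32·(0−43/59) = −27·(ω_p−ω_c)  ⇒  ω_p−ω_c = −(32/27)·(-43/59) = 1376/1593
ω_p = 43/59 + 1376/1593 = 43/27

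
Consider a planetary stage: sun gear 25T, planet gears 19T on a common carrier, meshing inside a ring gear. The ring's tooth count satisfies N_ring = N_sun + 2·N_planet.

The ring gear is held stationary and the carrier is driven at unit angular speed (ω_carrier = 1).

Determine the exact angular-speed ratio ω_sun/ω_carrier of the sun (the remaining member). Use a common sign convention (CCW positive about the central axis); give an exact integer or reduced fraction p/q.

88/25

N_ring = 25 + 2·19 = 63
25(ω_s−ω_c) = −63(ω_r−ω_c),  ω_r=0, ω_c=1
ω_s = 1 − (63/25)(0−1) = 88/25
ω_s/ω_c = 88/25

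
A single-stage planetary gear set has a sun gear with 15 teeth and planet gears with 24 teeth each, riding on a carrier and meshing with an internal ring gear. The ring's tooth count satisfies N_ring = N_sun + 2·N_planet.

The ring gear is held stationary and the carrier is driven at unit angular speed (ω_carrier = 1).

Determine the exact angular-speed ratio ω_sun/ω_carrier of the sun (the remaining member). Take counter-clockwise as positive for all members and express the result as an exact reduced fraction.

N_ring = 15 + 2·24 = 63
15(ω_s−ω_c) = −63(ω_r−ω_c),  ω_r=0, ω_c=1
ω_s = 1 − (63/15)(0−1) = 26/5
ω_s/ω_c = 26/5

26/5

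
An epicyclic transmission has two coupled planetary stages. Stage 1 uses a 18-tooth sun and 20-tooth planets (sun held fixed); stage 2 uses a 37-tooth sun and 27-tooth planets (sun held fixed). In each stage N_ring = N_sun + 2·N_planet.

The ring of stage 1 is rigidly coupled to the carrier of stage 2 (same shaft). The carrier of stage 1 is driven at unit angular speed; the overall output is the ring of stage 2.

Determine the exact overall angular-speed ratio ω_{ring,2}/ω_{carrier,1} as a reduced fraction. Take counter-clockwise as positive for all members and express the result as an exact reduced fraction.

Stage 1: N_ring = 18 + 2·20 = 58
Stage 1: 18(ω_s−ω_c) = −58(ω_r−ω_c),  ω_s=0, ω_c=1
Stage 1: ω_r = 1 − (18/58)(0−1) = 38/29
  ⇒ ω_r¹/ω_c¹ = 38/29
Stage 2: N_ring = 37 + 2·27 = 91
Stage 2: 37(ω_s−ω_c) = −91(ω_r−ω_c),  ω_s=0, ω_c=1
Stage 2: ω_r = 1 − (37/91)(0−1) = 128/91
  ⇒ ω_r²/ω_c² = 128/91
Coupling ω_c² = ω_r¹ ⇒ overall = 38/29 × 128/91 = 4864/2639

4864/2639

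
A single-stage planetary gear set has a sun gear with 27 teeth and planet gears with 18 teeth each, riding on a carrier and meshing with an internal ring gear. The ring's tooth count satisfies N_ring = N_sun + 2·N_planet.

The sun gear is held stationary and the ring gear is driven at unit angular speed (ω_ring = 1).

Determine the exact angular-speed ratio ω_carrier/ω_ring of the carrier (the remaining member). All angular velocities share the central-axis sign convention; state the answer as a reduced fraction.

7/10

N_ring = 27 + 2·18 = 63
27(ω_s−ω_c) = −63(ω_r−ω_c),  ω_s=0, ω_r=1
27(0−ω_c) = −63(1−ω_c)  ⇒  90ω_c = 63  ⇒  ω_c = 7/10
ω_c/ω_r = 7/10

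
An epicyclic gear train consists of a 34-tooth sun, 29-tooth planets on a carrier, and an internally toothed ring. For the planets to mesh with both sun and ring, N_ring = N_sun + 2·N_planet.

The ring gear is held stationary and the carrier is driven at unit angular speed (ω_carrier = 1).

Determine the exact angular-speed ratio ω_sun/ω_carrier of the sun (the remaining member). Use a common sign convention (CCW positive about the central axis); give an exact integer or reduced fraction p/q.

63/17

N_ring = 34 + 2·29 = 92
34(ω_s−ω_c) = −92(ω_r−ω_c),  ω_r=0, ω_c=1
ω_s = 1 − (92/34)(0−1) = 63/17
ω_s/ω_c = 63/17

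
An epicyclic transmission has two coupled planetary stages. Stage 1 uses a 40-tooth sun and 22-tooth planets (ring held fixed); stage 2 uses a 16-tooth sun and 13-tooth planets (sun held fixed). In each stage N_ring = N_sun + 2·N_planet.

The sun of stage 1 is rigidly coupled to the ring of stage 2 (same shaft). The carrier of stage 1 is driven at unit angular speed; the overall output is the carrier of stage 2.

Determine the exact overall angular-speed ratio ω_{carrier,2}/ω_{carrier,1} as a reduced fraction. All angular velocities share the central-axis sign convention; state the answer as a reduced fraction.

651/290

Stage 1: N_ring = 40 + 2·22 = 84
Stage 1: 40(ω_s−ω_c) = −84(ω_r−ω_c),  ω_r=0, ω_c=1
Stage 1: ω_s = 1 − (84/40)(0−1) = 31/10
  ⇒ ω_s¹/ω_c¹ = 31/10
Stage 2: N_ring = 16 + 2·13 = 42
Stage 2: 16(ω_s−ω_c) = −42(ω_r−ω_c),  ω_s=0, ω_r=1
Stage 2: 16(0−ω_c) = −42(1−ω_c)  ⇒  58ω_c = 42  ⇒  ω_c = 21/29
  ⇒ ω_c²/ω_r² = 21/29
Coupling ω_r² = ω_s¹ ⇒ overall = 31/10 × 21/29 = 651/290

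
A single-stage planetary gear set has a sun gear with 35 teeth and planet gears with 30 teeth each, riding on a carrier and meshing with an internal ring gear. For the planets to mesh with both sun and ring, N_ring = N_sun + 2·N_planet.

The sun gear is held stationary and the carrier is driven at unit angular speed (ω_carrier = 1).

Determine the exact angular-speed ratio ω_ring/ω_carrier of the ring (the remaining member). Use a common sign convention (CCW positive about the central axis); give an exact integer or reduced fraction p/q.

N_ring = 35 + 2·30 = 95
35(ω_s−ω_c) = −95(ω_r−ω_c),  ω_s=0, ω_c=1
ω_r = 1 − (35/95)(0−1) = 26/19
ω_r/ω_c = 26/19

26/19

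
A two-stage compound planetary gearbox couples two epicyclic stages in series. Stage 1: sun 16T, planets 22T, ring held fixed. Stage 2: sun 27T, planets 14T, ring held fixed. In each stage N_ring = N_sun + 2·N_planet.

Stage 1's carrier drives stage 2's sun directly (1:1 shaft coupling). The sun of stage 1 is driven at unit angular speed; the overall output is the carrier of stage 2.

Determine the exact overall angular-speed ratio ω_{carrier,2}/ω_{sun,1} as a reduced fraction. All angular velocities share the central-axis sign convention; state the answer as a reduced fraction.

54/779

Stage 1: N_ring = 16 + 2·22 = 60
Stage 1: 16(ω_s−ω_c) = −60(ω_r−ω_c),  ω_r=0, ω_s=1
Stage 1: 16(1−ω_c) = −60(0−ω_c)  ⇒  76ω_c = 16  ⇒  ω_c = 4/19
  ⇒ ω_c¹/ω_s¹ = 4/19
Stage 2: N_ring = 27 + 2·14 = 55
Stage 2: 27(ω_s−ω_c) = −55(ω_r−ω_c),  ω_r=0, ω_s=1
Stage 2: 27(1−ω_c) = −55(0−ω_c)  ⇒  82ω_c = 27  ⇒  ω_c = 27/82
  ⇒ ω_c²/ω_s² = 27/82
Coupling ω_s² = ω_c¹ ⇒ overall = 4/19 × 27/82 = 54/779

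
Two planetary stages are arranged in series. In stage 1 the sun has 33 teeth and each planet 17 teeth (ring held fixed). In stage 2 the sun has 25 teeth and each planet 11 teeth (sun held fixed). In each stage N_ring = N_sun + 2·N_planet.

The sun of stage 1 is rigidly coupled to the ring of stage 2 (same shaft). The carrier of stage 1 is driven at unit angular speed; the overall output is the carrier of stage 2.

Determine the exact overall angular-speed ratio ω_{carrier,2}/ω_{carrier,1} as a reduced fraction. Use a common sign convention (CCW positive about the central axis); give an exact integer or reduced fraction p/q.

1175/594

Stage 1: N_ring = 33 + 2·17 = 67
Stage 1: 33(ω_s−ω_c) = −67(ω_r−ω_c),  ω_r=0, ω_c=1
Stage 1: ω_s = 1 − (67/33)(0−1) = 100/33
  ⇒ ω_s¹/ω_c¹ = 100/33
Stage 2: N_ring = 25 + 2·11 = 47
Stage 2: 25(ω_s−ω_c) = −47(ω_r−ω_c),  ω_s=0, ω_r=1
Stage 2: 25(0−ω_c) = −47(1−ω_c)  ⇒  72ω_c = 47  ⇒  ω_c = 47/72
  ⇒ ω_c²/ω_r² = 47/72
Coupling ω_r² = ω_s¹ ⇒ overall = 100/33 × 47/72 = 1175/594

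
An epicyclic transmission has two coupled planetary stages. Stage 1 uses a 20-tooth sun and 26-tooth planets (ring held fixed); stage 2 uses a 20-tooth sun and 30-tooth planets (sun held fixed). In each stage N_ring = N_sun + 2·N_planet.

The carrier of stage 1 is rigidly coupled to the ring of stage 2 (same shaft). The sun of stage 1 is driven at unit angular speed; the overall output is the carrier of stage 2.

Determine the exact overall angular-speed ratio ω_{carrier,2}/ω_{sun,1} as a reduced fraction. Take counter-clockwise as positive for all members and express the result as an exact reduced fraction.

4/23

Stage 1: N_ring = 20 + 2·26 = 72
Stage 1: 20(ω_s−ω_c) = −72(ω_r−ω_c),  ω_r=0, ω_s=1
Stage 1: 20(1−ω_c) = −72(0−ω_c)  ⇒  92ω_c = 20  ⇒  ω_c = 5/23
  ⇒ ω_c¹/ω_s¹ = 5/23
Stage 2: N_ring = 20 + 2·30 = 80
Stage 2: 20(ω_s−ω_c) = −80(ω_r−ω_c),  ω_s=0, ω_r=1
Stage 2: 20(0−ω_c) = −80(1−ω_c)  ⇒  100ω_c = 80  ⇒  ω_c = 4/5
  ⇒ ω_c²/ω_r² = 4/5
Coupling ω_r² = ω_c¹ ⇒ overall = 5/23 × 4/5 = 4/23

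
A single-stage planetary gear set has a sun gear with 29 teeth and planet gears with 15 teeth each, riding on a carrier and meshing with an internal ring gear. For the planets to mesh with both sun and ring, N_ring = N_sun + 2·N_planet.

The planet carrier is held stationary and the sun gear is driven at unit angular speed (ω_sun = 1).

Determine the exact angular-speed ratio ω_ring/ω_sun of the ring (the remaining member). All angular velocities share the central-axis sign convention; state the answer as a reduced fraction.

-29/59

N_ring = 29 + 2·15 = 59
29(ω_s−ω_c) = −59(ω_r−ω_c),  ω_c=0, ω_s=1
ω_r = 0 − (29/59)(1−0) = -29/59
ω_r/ω_s = -29/59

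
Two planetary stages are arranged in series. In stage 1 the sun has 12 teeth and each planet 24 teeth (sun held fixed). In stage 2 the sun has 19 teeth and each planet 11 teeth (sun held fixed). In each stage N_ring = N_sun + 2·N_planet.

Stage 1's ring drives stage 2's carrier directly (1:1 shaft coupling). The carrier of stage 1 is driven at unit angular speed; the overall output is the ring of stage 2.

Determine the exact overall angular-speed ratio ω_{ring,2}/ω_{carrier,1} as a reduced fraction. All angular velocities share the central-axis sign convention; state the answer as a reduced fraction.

Stage 1: N_ring = 12 + 2·24 = 60
Stage 1: 12(ω_s−ω_c) = −60(ω_r−ω_c),  ω_s=0, ω_c=1
Stage 1: ω_r = 1 − (12/60)(0−1) = 6/5
  ⇒ ω_r¹/ω_c¹ = 6/5
Stage 2: N_ring = 19 + 2·11 = 41
Stage 2: 19(ω_s−ω_c) = −41(ω_r−ω_c),  ω_s=0, ω_c=1
Stage 2: ω_r = 1 − (19/41)(0−1) = 60/41
  ⇒ ω_r²/ω_c² = 60/41
Coupling ω_c² = ω_r¹ ⇒ overall = 6/5 × 60/41 = 72/41

72/41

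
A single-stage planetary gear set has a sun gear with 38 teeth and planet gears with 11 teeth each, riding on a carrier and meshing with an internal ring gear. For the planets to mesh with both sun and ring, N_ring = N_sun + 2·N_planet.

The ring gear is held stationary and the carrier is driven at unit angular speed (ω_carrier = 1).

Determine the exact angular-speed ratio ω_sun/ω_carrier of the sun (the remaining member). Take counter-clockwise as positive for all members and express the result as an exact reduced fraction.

49/19

N_ring = 38 + 2·11 = 60
38(ω_s−ω_c) = −60(ω_r−ω_c),  ω_r=0, ω_c=1
ω_s = 1 − (60/38)(0−1) = 49/19
ω_s/ω_c = 49/19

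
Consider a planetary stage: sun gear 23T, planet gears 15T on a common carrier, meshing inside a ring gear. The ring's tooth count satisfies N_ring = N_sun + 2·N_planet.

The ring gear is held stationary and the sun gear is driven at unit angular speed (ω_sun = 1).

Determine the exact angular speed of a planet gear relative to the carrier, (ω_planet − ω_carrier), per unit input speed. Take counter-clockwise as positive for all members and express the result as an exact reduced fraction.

N_ring = 23 + 2·15 = 53
23(ω_s−ω_c) = −53(ω_r−ω_c),  ω_r=0, ω_s=1
23(1−ω_c) = −53(0−ω_c)  ⇒  76ω_c = 23  ⇒  ω_c = 23/76
sun–planet: 23·(1−23/76) = −15·(ω_p−ω_c)  ⇒  ω_p−ω_c = −(23/15)·(53/76) = -1219/1140

-1219/1140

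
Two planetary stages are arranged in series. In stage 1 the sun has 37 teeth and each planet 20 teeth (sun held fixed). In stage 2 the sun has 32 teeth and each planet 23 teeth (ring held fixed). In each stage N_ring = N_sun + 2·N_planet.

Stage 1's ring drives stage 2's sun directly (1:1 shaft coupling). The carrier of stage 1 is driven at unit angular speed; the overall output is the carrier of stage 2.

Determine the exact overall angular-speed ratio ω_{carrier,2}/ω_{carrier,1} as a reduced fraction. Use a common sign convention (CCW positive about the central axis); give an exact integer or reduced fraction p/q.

1824/4235

Stage 1: N_ring = 37 + 2·20 = 77
Stage 1: 37(ω_s−ω_c) = −77(ω_r−ω_c),  ω_s=0, ω_c=1
Stage 1: ω_r = 1 − (37/77)(0−1) = 114/77
  ⇒ ω_r¹/ω_c¹ = 114/77
Stage 2: N_ring = 32 + 2·23 = 78
Stage 2: 32(ω_s−ω_c) = −78(ω_r−ω_c),  ω_r=0, ω_s=1
Stage 2: 32(1−ω_c) = −78(0−ω_c)  ⇒  110ω_c = 32  ⇒  ω_c = 16/55
  ⇒ ω_c²/ω_s² = 16/55
Coupling ω_s² = ω_r¹ ⇒ overall = 114/77 × 16/55 = 1824/4235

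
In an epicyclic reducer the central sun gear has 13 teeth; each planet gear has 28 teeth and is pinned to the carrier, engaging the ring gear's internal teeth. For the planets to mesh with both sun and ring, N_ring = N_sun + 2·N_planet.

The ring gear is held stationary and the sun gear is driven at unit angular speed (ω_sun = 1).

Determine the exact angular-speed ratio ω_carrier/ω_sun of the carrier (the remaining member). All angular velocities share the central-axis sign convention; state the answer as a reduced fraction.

13/82

N_ring = 13 + 2·28 = 69
13(ω_s−ω_c) = −69(ω_r−ω_c),  ω_r=0, ω_s=1
13(1−ω_c) = −69(0−ω_c)  ⇒  82ω_c = 13  ⇒  ω_c = 13/82
ω_c/ω_s = 13/82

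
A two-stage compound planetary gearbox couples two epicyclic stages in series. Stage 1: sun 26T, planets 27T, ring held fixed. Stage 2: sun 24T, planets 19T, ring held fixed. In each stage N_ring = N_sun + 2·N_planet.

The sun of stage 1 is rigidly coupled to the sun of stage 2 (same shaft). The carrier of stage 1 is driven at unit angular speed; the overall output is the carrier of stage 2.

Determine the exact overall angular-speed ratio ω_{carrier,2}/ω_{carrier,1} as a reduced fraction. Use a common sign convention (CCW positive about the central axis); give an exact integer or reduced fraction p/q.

Stage 1: N_ring = 26 + 2·27 = 80
Stage 1: 26(ω_s−ω_c) = −80(ω_r−ω_c),  ω_r=0, ω_c=1
Stage 1: ω_s = 1 − (80/26)(0−1) = 53/13
  ⇒ ω_s¹/ω_c¹ = 53/13
Stage 2: N_ring = 24 + 2·19 = 62
Stage 2: 24(ω_s−ω_c) = −62(ω_r−ω_c),  ω_r=0, ω_s=1
Stage 2: 24(1−ω_c) = −62(0−ω_c)  ⇒  86ω_c = 24  ⇒  ω_c = 12/43
  ⇒ ω_c²/ω_s² = 12/43
Coupling ω_s² = ω_s¹ ⇒ overall = 53/13 × 12/43 = 636/559

636/559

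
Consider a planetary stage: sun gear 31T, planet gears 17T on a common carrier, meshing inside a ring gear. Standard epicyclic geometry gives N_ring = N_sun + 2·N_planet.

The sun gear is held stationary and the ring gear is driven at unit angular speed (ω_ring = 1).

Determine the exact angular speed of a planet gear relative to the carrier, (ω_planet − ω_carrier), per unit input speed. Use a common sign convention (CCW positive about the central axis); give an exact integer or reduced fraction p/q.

N_ring = 31 + 2·17 = 65
31(ω_s−ω_c) = −65(ω_r−ω_c),  ω_s=0, ω_r=1
31(0−ω_c) = −65(1−ω_c)  ⇒  96ω_c = 65  ⇒  ω_c = 65/96
sun–planet: 31·(0−65/96) = −17·(ω_p−ω_c)  ⇒  ω_p−ω_c = −(31/17)·(-65/96) = 2015/1632

2015/1632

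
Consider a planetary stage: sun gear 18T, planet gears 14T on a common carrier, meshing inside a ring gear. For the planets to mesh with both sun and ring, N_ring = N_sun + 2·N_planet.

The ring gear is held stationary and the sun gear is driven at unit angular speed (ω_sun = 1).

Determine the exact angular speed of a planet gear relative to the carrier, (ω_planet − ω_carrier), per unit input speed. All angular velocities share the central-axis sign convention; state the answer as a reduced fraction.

N_ring = 18 + 2·14 = 46
18(ω_s−ω_c) = −46(ω_r−ω_c),  ω_r=0, ω_s=1
18(1−ω_c) = −46(0−ω_c)  ⇒  64ω_c = 18  ⇒  ω_c = 9/32
sun–planet: 18·(1−9/32) = −14·(ω_p−ω_c)  ⇒  ω_p−ω_c = −(18/14)·(23/32) = -207/224

-207/224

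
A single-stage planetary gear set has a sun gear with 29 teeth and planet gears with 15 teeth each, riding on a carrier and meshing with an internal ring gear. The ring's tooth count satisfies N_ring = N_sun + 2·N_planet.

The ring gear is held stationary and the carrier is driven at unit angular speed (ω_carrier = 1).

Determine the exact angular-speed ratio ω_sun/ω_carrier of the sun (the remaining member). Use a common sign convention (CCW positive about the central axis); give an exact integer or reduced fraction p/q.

N_ring = 29 + 2·15 = 59
29(ω_s−ω_c) = −59(ω_r−ω_c),  ω_r=0, ω_c=1
ω_s = 1 − (59/29)(0−1) = 88/29
ω_s/ω_c = 88/29

88/29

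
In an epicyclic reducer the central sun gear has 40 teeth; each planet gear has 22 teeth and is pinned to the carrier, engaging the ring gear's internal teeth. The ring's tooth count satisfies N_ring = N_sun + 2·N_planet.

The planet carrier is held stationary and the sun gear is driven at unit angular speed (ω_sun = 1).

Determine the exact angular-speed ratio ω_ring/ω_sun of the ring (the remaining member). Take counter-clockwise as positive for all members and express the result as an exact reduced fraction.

N_ring = 40 + 2·22 = 84
40(ω_s−ω_c) = −84(ω_r−ω_c),  ω_c=0, ω_s=1
ω_r = 0 − (40/84)(1−0) = -10/21
ω_r/ω_s = -10/21

-10/21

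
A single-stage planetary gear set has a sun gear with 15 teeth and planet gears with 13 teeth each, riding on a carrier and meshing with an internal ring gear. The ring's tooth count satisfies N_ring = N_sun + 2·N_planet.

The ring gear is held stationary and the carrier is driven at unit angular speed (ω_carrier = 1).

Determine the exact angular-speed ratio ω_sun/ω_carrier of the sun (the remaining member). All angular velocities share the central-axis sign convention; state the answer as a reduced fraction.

56/15

N_ring = 15 + 2·13 = 41
15(ω_s−ω_c) = −41(ω_r−ω_c),  ω_r=0, ω_c=1
ω_s = 1 − (41/15)(0−1) = 56/15
ω_s/ω_c = 56/15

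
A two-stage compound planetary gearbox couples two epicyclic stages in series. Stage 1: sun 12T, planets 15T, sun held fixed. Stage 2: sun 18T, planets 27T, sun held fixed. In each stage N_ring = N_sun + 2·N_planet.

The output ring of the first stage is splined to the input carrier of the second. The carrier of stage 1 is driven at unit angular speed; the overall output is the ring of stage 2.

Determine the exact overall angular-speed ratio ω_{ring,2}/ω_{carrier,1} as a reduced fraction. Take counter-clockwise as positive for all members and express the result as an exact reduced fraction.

Stage 1: N_ring = 12 + 2·15 = 42
Stage 1: 12(ω_s−ω_c) = −42(ω_r−ω_c),  ω_s=0, ω_c=1
Stage 1: ω_r = 1 − (12/42)(0−1) = 9/7
  ⇒ ω_r¹/ω_c¹ = 9/7
Stage 2: N_ring = 18 + 2·27 = 72
Stage 2: 18(ω_s−ω_c) = −72(ω_r−ω_c),  ω_s=0, ω_c=1
Stage 2: ω_r = 1 − (18/72)(0−1) = 5/4
  ⇒ ω_r²/ω_c² = 5/4
Coupling ω_c² = ω_r¹ ⇒ overall = 9/7 × 5/4 = 45/28

45/28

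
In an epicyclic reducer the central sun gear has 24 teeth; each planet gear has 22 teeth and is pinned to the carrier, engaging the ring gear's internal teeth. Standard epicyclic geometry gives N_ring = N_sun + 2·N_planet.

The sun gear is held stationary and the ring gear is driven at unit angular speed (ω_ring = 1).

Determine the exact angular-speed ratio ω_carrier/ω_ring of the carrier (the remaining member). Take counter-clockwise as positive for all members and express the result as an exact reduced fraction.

N_ring = 24 + 2·22 = 68
24(ω_s−ω_c) = −68(ω_r−ω_c),  ω_s=0, ω_r=1
24(0−ω_c) = −68(1−ω_c)  ⇒  92ω_c = 68  ⇒  ω_c = 17/23
ω_c/ω_r = 17/23

17/23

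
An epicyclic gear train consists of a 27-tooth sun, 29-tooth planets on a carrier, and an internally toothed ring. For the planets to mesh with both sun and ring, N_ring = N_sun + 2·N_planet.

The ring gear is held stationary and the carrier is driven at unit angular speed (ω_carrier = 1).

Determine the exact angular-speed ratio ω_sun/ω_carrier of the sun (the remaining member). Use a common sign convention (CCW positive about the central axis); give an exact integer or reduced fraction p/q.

112/27

N_ring = 27 + 2·29 = 85
27(ω_s−ω_c) = −85(ω_r−ω_c),  ω_r=0, ω_c=1
ω_s = 1 − (85/27)(0−1) = 112/27
ω_s/ω_c = 112/27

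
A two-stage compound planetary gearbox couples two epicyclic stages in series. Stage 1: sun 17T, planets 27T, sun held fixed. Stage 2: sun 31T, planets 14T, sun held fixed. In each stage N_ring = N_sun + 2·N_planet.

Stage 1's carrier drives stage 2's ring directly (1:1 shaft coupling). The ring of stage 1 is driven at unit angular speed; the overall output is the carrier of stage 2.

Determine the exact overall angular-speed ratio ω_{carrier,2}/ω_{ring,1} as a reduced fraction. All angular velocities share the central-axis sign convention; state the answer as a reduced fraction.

4189/7920

Stage 1: N_ring = 17 + 2·27 = 71
Stage 1: 17(ω_s−ω_c) = −71(ω_r−ω_c),  ω_s=0, ω_r=1
Stage 1: 17(0−ω_c) = −71(1−ω_c)  ⇒  88ω_c = 71  ⇒  ω_c = 71/88
  ⇒ ω_c¹/ω_r¹ = 71/88
Stage 2: N_ring = 31 + 2·14 = 59
Stage 2: 31(ω_s−ω_c) = −59(ω_r−ω_c),  ω_s=0, ω_r=1
Stage 2: 31(0−ω_c) = −59(1−ω_c)  ⇒  90ω_c = 59  ⇒  ω_c = 59/90
  ⇒ ω_c²/ω_r² = 59/90
Coupling ω_r² = ω_c¹ ⇒ overall = 71/88 × 59/90 = 4189/7920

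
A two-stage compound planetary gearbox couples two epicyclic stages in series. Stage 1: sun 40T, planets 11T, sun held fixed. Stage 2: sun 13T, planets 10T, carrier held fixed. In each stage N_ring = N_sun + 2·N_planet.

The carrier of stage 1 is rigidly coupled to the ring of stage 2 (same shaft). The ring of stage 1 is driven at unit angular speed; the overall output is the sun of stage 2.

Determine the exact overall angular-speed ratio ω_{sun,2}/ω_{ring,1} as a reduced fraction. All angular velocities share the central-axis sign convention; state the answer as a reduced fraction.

-341/221

Stage 1: N_ring = 40 + 2·11 = 62
Stage 1: 40(ω_s−ω_c) = −62(ω_r−ω_c),  ω_s=0, ω_r=1
Stage 1: 40(0−ω_c) = −62(1−ω_c)  ⇒  102ω_c = 62  ⇒  ω_c = 31/51
  ⇒ ω_c¹/ω_r¹ = 31/51
Stage 2: N_ring = 13 + 2·10 = 33
Stage 2: 13(ω_s−ω_c) = −33(ω_r−ω_c),  ω_c=0, ω_r=1
Stage 2: ω_s = 0 − (33/13)(1−0) = -33/13
  ⇒ ω_s²/ω_r² = -33/13
Coupling ω_r² = ω_c¹ ⇒ overall = 31/51 × -33/13 = -341/221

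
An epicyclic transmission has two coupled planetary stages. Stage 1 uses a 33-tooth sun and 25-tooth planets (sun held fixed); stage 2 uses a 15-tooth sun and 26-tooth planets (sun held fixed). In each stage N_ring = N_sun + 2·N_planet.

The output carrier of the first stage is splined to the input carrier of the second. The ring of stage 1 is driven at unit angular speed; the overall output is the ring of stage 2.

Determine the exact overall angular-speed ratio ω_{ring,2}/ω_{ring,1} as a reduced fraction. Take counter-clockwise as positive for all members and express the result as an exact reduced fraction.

3403/3886

Stage 1: N_ring = 33 + 2·25 = 83
Stage 1: 33(ω_s−ω_c) = −83(ω_r−ω_c),  ω_s=0, ω_r=1
Stage 1: 33(0−ω_c) = −83(1−ω_c)  ⇒  116ω_c = 83  ⇒  ω_c = 83/116
  ⇒ ω_c¹/ω_r¹ = 83/116
Stage 2: N_ring = 15 + 2·26 = 67
Stage 2: 15(ω_s−ω_c) = −67(ω_r−ω_c),  ω_s=0, ω_c=1
Stage 2: ω_r = 1 − (15/67)(0−1) = 82/67
  ⇒ ω_r²/ω_c² = 82/67
Coupling ω_c² = ω_c¹ ⇒ overall = 83/116 × 82/67 = 3403/3886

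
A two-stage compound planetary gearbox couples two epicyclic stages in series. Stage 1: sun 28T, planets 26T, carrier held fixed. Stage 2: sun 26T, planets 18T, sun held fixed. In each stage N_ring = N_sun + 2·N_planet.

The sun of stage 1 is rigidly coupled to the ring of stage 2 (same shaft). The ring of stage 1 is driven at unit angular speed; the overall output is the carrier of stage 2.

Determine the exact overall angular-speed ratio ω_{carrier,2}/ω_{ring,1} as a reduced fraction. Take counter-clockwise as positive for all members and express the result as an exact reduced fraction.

Stage 1: N_ring = 28 + 2·26 = 80
Stage 1: 28(ω_s−ω_c) = −80(ω_r−ω_c),  ω_c=0, ω_r=1
Stage 1: ω_s = 0 − (80/28)(1−0) = -20/7
  ⇒ ω_s¹/ω_r¹ = -20/7
Stage 2: N_ring = 26 + 2·18 = 62
Stage 2: 26(ω_s−ω_c) = −62(ω_r−ω_c),  ω_s=0, ω_r=1
Stage 2: 26(0−ω_c) = −62(1−ω_c)  ⇒  88ω_c = 62  ⇒  ω_c = 31/44
  ⇒ ω_c²/ω_r² = 31/44
Coupling ω_r² = ω_s¹ ⇒ overall = -20/7 × 31/44 = -155/77

-155/77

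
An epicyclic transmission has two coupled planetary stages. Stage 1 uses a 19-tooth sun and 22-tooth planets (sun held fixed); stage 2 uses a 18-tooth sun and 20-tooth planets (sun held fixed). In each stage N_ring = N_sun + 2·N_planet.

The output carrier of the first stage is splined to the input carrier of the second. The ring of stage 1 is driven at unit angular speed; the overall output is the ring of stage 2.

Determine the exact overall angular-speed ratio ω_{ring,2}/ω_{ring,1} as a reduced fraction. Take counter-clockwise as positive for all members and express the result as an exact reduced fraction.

Stage 1: N_ring = 19 + 2·22 = 63
Stage 1: 19(ω_s−ω_c) = −63(ω_r−ω_c),  ω_s=0, ω_r=1
Stage 1: 19(0−ω_c) = −63(1−ω_c)  ⇒  82ω_c = 63  ⇒  ω_c = 63/82
  ⇒ ω_c¹/ω_r¹ = 63/82
Stage 2: N_ring = 18 + 2·20 = 58
Stage 2: 18(ω_s−ω_c) = −58(ω_r−ω_c),  ω_s=0, ω_c=1
Stage 2: ω_r = 1 − (18/58)(0−1) = 38/29
  ⇒ ω_r²/ω_c² = 38/29
Coupling ω_c² = ω_c¹ ⇒ overall = 63/82 × 38/29 = 1197/1189

1197/1189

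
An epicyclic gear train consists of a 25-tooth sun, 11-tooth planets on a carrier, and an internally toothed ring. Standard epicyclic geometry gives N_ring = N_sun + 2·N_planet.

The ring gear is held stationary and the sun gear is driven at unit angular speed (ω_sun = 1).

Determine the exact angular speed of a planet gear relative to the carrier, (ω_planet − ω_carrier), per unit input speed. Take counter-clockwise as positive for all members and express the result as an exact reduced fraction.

N_ring = 25 + 2·11 = 47
25(ω_s−ω_c) = −47(ω_r−ω_c),  ω_r=0, ω_s=1
25(1−ω_c) = −47(0−ω_c)  ⇒  72ω_c = 25  ⇒  ω_c = 25/72
sun–planet: 25·(1−25/72) = −11·(ω_p−ω_c)  ⇒  ω_p−ω_c = −(25/11)·(47/72) = -1175/792

-1175/792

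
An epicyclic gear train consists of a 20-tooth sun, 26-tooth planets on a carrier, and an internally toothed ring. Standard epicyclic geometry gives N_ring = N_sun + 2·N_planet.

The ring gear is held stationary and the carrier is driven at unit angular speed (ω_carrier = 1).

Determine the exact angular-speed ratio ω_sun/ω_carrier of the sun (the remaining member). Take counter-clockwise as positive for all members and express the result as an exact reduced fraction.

23/5

N_ring = 20 + 2·26 = 72
20(ω_s−ω_c) = −72(ω_r−ω_c),  ω_r=0, ω_c=1
ω_s = 1 − (72/20)(0−1) = 23/5
ω_s/ω_c = 23/5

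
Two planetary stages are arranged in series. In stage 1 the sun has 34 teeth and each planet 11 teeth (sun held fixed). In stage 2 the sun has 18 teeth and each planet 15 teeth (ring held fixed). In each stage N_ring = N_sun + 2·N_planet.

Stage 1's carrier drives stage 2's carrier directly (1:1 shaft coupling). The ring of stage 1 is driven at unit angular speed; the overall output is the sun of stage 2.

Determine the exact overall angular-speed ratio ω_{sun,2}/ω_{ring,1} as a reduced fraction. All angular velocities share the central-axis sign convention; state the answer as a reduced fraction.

Stage 1: N_ring = 34 + 2·11 = 56
Stage 1: 34(ω_s−ω_c) = −56(ω_r−ω_c),  ω_s=0, ω_r=1
Stage 1: 34(0−ω_c) = −56(1−ω_c)  ⇒  90ω_c = 56  ⇒  ω_c = 28/45
  ⇒ ω_c¹/ω_r¹ = 28/45
Stage 2: N_ring = 18 + 2·15 = 48
Stage 2: 18(ω_s−ω_c) = −48(ω_r−ω_c),  ω_r=0, ω_c=1
Stage 2: ω_s = 1 − (48/18)(0−1) = 11/3
  ⇒ ω_s²/ω_c² = 11/3
Coupling ω_c² = ω_c¹ ⇒ overall = 28/45 × 11/3 = 308/135

308/135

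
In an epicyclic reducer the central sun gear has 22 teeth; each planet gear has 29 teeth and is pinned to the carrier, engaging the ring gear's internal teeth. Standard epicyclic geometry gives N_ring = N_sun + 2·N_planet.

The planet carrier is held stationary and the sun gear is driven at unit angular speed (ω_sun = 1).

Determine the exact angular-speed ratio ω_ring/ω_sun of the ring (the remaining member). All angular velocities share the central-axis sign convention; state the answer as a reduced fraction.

-11/40

N_ring = 22 + 2·29 = 80
22(ω_s−ω_c) = −80(ω_r−ω_c),  ω_c=0, ω_s=1
ω_r = 0 − (22/80)(1−0) = -11/40
ω_r/ω_s = -11/40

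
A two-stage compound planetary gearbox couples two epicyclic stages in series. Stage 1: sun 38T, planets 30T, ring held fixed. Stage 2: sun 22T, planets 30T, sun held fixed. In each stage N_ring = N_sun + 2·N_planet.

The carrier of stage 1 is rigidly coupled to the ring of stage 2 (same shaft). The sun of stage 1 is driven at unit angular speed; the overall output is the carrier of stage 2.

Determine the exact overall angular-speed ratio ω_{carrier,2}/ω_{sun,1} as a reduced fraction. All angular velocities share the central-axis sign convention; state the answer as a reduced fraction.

Stage 1: N_ring = 38 + 2·30 = 98
Stage 1: 38(ω_s−ω_c) = −98(ω_r−ω_c),  ω_r=0, ω_s=1
Stage 1: 38(1−ω_c) = −98(0−ω_c)  ⇒  136ω_c = 38  ⇒  ω_c = 19/68
  ⇒ ω_c¹/ω_s¹ = 19/68
Stage 2: N_ring = 22 + 2·30 = 82
Stage 2: 22(ω_s−ω_c) = −82(ω_r−ω_c),  ω_s=0, ω_r=1
Stage 2: 22(0−ω_c) = −82(1−ω_c)  ⇒  104ω_c = 82  ⇒  ω_c = 41/52
  ⇒ ω_c²/ω_r² = 41/52
Coupling ω_r² = ω_c¹ ⇒ overall = 19/68 × 41/52 = 779/3536

779/3536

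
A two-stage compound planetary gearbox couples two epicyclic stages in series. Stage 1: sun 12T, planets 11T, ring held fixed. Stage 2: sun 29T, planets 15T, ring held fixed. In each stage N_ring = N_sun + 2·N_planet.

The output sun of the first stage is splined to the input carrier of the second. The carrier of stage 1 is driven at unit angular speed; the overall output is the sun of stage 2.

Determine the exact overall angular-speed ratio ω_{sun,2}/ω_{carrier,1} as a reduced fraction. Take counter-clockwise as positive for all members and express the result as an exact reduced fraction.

Stage 1: N_ring = 12 + 2·11 = 34
Stage 1: 12(ω_s−ω_c) = −34(ω_r−ω_c),  ω_r=0, ω_c=1
Stage 1: ω_s = 1 − (34/12)(0−1) = 23/6
  ⇒ ω_s¹/ω_c¹ = 23/6
Stage 2: N_ring = 29 + 2·15 = 59
Stage 2: 29(ω_s−ω_c) = −59(ω_r−ω_c),  ω_r=0, ω_c=1
Stage 2: ω_s = 1 − (59/29)(0−1) = 88/29
  ⇒ ω_s²/ω_c² = 88/29
Coupling ω_c² = ω_s¹ ⇒ overall = 23/6 × 88/29 = 1012/87

1012/87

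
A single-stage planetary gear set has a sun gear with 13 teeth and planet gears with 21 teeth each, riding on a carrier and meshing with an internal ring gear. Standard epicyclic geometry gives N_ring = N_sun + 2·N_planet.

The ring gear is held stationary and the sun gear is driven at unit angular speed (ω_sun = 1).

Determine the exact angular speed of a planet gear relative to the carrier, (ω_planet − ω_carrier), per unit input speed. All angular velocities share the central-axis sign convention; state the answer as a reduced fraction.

N_ring = 13 + 2·21 = 55
13(ω_s−ω_c) = −55(ω_r−ω_c),  ω_r=0, ω_s=1
13(1−ω_c) = −55(0−ω_c)  ⇒  68ω_c = 13  ⇒  ω_c = 13/68
sun–planet: 13·(1−13/68) = −21·(ω_p−ω_c)  ⇒  ω_p−ω_c = −(13/21)·(55/68) = -715/1428

-715/1428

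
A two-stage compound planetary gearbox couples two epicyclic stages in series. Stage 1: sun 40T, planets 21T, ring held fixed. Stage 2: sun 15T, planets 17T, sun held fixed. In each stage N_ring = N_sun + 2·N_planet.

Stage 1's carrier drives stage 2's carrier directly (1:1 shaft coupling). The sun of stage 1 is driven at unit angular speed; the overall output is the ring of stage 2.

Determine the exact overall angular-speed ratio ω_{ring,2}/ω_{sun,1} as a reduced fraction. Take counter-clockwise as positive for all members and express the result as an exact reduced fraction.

Stage 1: N_ring = 40 + 2·21 = 82
Stage 1: 40(ω_s−ω_c) = −82(ω_r−ω_c),  ω_r=0, ω_s=1
Stage 1: 40(1−ω_c) = −82(0−ω_c)  ⇒  122ω_c = 40  ⇒  ω_c = 20/61
  ⇒ ω_c¹/ω_s¹ = 20/61
Stage 2: N_ring = 15 + 2·17 = 49
Stage 2: 15(ω_s−ω_c) = −49(ω_r−ω_c),  ω_s=0, ω_c=1
Stage 2: ω_r = 1 − (15/49)(0−1) = 64/49
  ⇒ ω_r²/ω_c² = 64/49
Coupling ω_c² = ω_c¹ ⇒ overall = 20/61 × 64/49 = 1280/2989

1280/2989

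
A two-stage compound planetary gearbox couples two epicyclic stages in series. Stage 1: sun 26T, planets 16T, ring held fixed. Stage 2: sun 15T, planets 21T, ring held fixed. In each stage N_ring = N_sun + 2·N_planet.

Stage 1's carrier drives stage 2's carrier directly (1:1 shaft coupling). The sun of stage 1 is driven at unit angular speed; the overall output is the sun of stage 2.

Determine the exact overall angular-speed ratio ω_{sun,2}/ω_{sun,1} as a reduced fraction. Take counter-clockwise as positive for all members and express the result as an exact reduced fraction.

52/35

Stage 1: N_ring = 26 + 2·16 = 58
Stage 1: 26(ω_s−ω_c) = −58(ω_r−ω_c),  ω_r=0, ω_s=1
Stage 1: 26(1−ω_c) = −58(0−ω_c)  ⇒  84ω_c = 26  ⇒  ω_c = 13/42
  ⇒ ω_c¹/ω_s¹ = 13/42
Stage 2: N_ring = 15 + 2·21 = 57
Stage 2: 15(ω_s−ω_c) = −57(ω_r−ω_c),  ω_r=0, ω_c=1
Stage 2: ω_s = 1 − (57/15)(0−1) = 24/5
  ⇒ ω_s²/ω_c² = 24/5
Coupling ω_c² = ω_c¹ ⇒ overall = 13/42 × 24/5 = 52/35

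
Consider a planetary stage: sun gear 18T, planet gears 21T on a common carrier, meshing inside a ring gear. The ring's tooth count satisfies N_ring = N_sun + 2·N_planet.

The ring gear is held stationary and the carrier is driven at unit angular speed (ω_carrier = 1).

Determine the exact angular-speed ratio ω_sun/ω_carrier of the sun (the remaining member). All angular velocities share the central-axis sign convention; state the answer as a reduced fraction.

N_ring = 18 + 2·21 = 60
18(ω_s−ω_c) = −60(ω_r−ω_c),  ω_r=0, ω_c=1
ω_s = 1 − (60/18)(0−1) = 13/3
ω_s/ω_c = 13/3

13/3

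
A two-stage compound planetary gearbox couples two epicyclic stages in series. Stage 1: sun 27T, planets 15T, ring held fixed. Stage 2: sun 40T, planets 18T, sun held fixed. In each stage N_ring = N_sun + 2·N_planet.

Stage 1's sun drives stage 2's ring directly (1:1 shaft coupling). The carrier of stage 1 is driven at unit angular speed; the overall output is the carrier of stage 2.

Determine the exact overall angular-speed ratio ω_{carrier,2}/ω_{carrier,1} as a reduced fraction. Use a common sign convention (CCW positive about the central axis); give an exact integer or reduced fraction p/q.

532/261

Stage 1: N_ring = 27 + 2·15 = 57
Stage 1: 27(ω_s−ω_c) = −57(ω_r−ω_c),  ω_r=0, ω_c=1
Stage 1: ω_s = 1 − (57/27)(0−1) = 28/9
  ⇒ ω_s¹/ω_c¹ = 28/9
Stage 2: N_ring = 40 + 2·18 = 76
Stage 2: 40(ω_s−ω_c) = −76(ω_r−ω_c),  ω_s=0, ω_r=1
Stage 2: 40(0−ω_c) = −76(1−ω_c)  ⇒  116ω_c = 76  ⇒  ω_c = 19/29
  ⇒ ω_c²/ω_r² = 19/29
Coupling ω_r² = ω_s¹ ⇒ overall = 28/9 × 19/29 = 532/261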